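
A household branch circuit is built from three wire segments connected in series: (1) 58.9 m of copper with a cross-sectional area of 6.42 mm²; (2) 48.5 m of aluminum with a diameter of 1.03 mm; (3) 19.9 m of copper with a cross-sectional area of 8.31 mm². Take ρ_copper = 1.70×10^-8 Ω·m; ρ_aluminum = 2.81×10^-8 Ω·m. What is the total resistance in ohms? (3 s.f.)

Seg 1: A = 6.42 mm² = 6.420e-06 m²
R_1 = (1.70×10^-8)(58.9)/(6.420e-06) = 0.156 Ω
Seg 2: A = π(d/2)² = π(5.1500e-04 m)² = 8.332e-07 m²
R_2 = (2.81×10^-8)(48.5)/(8.332e-07) = 1.636 Ω
Seg 3: A = 8.31 mm² = 8.310e-06 m²
R_3 = (1.70×10^-8)(19.9)/(8.310e-06) = 0.04071 Ω
R_total = R_1 + R_2 + R_3 = 1.83 Ω

1.83 Ω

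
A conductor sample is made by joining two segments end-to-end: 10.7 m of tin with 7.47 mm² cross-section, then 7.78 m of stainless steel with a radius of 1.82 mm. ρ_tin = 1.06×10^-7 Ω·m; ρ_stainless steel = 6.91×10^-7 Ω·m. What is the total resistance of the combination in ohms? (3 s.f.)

0.668 Ω

Segment 1: A = 7.47 mm² = 7.470e-06 m²
R₁ = ρL/A = (1.06×10^-7)(10.7)/(7.470e-06) = 0.1518 Ω
Segment 2: A = πr² = π(1.8200e-03 m)² = 1.041e-05 m²
R₂ = (6.91×10^-7)(7.78)/(1.041e-05) = 0.5166 Ω
R = R₁ + R₂ = 0.668 Ω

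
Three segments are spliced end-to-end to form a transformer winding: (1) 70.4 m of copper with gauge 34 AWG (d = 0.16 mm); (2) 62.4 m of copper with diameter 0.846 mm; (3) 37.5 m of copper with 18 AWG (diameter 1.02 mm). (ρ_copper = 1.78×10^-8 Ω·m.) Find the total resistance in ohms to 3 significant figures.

65.1 Ω

Seg 1: A = π(0.16/2 mm)² = π(8.0000e-05 m)² = 2.011e-08 m²
R_1 = (1.78×10^-8)(70.4)/(2.011e-08) = 62.33 Ω
Seg 2: A = π(d/2)² = π(4.2300e-04 m)² = 5.621e-07 m²
R_2 = (1.78×10^-8)(62.4)/(5.621e-07) = 1.976 Ω
Seg 3: A = π(1.02/2 mm)² = π(5.1000e-04 m)² = 8.171e-07 m²
R_3 = (1.78×10^-8)(37.5)/(8.171e-07) = 0.8169 Ω
R_total = R_1 + R_2 + R_3 = 65.1 Ω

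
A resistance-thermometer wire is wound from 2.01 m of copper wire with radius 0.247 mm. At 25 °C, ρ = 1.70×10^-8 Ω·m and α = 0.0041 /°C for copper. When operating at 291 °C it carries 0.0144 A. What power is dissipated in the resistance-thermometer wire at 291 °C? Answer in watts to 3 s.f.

7.73×10^-5 W

A = πr² = π(2.4700e-04 m)² = 1.917e-07 m²
R₍25₎ = ρL/A = (1.70×10^-8)(2.01)/(1.917e-07) = 0.1783 Ω
R₍291₎ = R₍25₎(1 + αΔT) = 0.1783 × (1 + 0.0041×266) = 0.3727 Ω
P = I²R = (0.0144)² × 0.3727 = 7.73×10^-5 W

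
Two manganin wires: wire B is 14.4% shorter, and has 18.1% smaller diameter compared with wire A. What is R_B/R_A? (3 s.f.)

1.28

R ∝ L/d², so R_B/R_A = (1 − 14.4/100) × (1 − 18.1/100)⁻²
= 0.856 × 1.491 = 1.28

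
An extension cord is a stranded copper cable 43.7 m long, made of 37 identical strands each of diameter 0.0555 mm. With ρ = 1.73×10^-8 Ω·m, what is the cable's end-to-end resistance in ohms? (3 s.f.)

A_strand = π(2.7750e-05 m)² = 2.419e-09 m²
R_strand = ρL/A = (1.73×10^-8)(43.7)/(2.419e-09) = 312.5 Ω
R_total = R_strand/N = 312.5/37 = 8.45 Ω

8.45 Ω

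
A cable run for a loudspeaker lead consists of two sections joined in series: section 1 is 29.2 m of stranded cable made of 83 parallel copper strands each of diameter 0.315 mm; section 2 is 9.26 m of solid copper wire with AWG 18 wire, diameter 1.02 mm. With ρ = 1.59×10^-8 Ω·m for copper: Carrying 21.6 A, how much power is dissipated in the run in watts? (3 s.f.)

Section 1: A_strand = π(1.5750e-04)² = 7.793e-08 m²; R₁ = ρL/(N·A_s) = (1.59×10^-8)(29.2)/(83×7.793e-08) = 0.07178 Ω
Section 2: A = π(1.02/2 mm)² = π(5.1000e-04 m)² = 8.171e-07 m²
R₂ = (1.59×10^-8)(9.26)/(8.171e-07) = 0.1802 Ω
R = R₁ + R₂ = 0.252 Ω
P = I²R = (21.6)² × 0.252 = 118 W

118 W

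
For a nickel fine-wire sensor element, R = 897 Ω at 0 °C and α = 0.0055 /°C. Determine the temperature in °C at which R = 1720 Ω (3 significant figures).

R = R₀(1 + α(T − T₀)) ⇒ T = T₀ + (R/R₀ − 1)/α
T = 0 + (1720/897 − 1)/0.0055 = 0 + (0.9175)/0.0055 = 167 °C

167 °C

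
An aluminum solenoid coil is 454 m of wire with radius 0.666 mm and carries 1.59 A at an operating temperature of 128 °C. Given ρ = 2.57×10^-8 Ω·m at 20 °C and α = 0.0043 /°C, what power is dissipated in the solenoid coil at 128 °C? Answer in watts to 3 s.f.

A = πr² = π(6.6600e-04 m)² = 1.393e-06 m²
R₍20₎ = ρL/A = (2.57×10^-8)(454)/(1.393e-06) = 8.373 Ω
R₍128₎ = R₍20₎(1 + αΔT) = 8.373 × (1 + 0.0043×108) = 12.26 Ω
P = I²R = (1.59)² × 12.26 = 31.0 W

31.0 W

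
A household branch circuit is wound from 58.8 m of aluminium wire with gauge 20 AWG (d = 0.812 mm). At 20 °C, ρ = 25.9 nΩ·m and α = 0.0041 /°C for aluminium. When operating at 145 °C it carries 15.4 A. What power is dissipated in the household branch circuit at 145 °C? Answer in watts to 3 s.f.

ρ = 25.9 nΩ·m = 2.59×10^-8 Ω·m
A = π(0.812/2 mm)² = π(4.0600e-04 m)² = 5.178e-07 m²
R₍20₎ = ρL/A = (2.59×10^-8)(58.8)/(5.178e-07) = 2.941 Ω
R₍145₎ = R₍20₎(1 + αΔT) = 2.941 × (1 + 0.0041×125) = 4.448 Ω
P = I²R = (15.4)² × 4.448 = 1050 W

1050 W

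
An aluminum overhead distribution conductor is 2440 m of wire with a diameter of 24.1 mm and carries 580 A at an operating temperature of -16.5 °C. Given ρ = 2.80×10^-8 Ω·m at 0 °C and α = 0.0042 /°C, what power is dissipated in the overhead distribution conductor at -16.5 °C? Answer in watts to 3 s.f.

A = π(d/2)² = π(1.2050e-02 m)² = 4.562e-04 m²
R₍0₎ = ρL/A = (2.80×10^-8)(2440)/(4.562e-04) = 0.1498 Ω
R₍-16.5₎ = R₍0₎(1 + αΔT) = 0.1498 × (1 + 0.0042×-16.5) = 0.1394 Ω
P = I²R = (580)² × 0.1394 = 46900 W

46900 W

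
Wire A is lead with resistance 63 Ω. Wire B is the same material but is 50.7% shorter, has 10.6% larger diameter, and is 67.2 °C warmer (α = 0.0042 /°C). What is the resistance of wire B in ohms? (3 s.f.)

32.6 Ω

R ∝ ρL/d² with ρ ∝ (1+αΔT), so R_B/R_A = (1 − 50.7/100) × (1 + 10.6/100)⁻² × (1 + 0.0042×67.2)
= 0.493 × 0.8175 × 1.282 = 0.5168
R_B = 0.5168 × 63 = 32.6 Ω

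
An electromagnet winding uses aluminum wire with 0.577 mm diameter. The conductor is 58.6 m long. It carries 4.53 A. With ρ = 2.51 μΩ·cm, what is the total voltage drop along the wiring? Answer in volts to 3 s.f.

25.5 V

ρ = 2.51 μΩ·cm = 2.51×10^-8 Ω·m
A = π(d/2)² = π(2.8850e-04 m)² = 2.615e-07 m²
R = ρL/A = (2.51×10^-8)(58.6)/(2.615e-07) = 5.625 Ω
V = IR = 4.53 × 5.625 = 25.5 V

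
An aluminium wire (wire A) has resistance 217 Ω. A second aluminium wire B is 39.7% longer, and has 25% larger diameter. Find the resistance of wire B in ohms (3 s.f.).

194 Ω

R ∝ L/d², so R_B/R_A = (1 + 39.7/100) × (1 + 25/100)⁻²
= 1.397 × 0.64 = 0.8941
R_B = 0.8941 × 217 = 194 Ω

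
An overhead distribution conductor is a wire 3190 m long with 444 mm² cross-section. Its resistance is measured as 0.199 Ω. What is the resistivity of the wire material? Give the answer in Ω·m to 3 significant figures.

A = 444 mm² = 4.440e-04 m²
ρ = RA/L = (0.199)(4.440e-04)/(3190) = 2.77×10^-8 Ω·m

2.77×10^-8 Ω·m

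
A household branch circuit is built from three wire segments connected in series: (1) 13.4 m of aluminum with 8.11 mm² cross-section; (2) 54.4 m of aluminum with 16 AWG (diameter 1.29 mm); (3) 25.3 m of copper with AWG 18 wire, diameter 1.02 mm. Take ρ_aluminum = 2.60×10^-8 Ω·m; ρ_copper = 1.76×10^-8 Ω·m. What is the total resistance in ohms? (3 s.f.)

1.67 Ω

Seg 1: A = 8.11 mm² = 8.110e-06 m²
R_1 = (2.60×10^-8)(13.4)/(8.110e-06) = 0.04296 Ω
Seg 2: A = π(1.29/2 mm)² = π(6.4500e-04 m)² = 1.307e-06 m²
R_2 = (2.60×10^-8)(54.4)/(1.307e-06) = 1.082 Ω
Seg 3: A = π(1.02/2 mm)² = π(5.1000e-04 m)² = 8.171e-07 m²
R_3 = (1.76×10^-8)(25.3)/(8.171e-07) = 0.5449 Ω
R_total = R_1 + R_2 + R_3 = 1.67 Ω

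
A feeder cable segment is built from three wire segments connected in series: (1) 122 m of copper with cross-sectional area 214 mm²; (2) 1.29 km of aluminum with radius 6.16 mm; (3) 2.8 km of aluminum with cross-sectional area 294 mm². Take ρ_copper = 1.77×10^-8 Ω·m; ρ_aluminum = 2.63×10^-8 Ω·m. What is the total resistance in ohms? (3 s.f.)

Seg 1: A = 214 mm² = 2.140e-04 m²
R_1 = (1.77×10^-8)(122)/(2.140e-04) = 0.01009 Ω
Seg 2: A = πr² = π(6.1600e-03 m)² = 1.192e-04 m²
R_2 = (2.63×10^-8)(1290)/(1.192e-04) = 0.2846 Ω
Seg 3: A = 294 mm² = 2.940e-04 m²
R_3 = (2.63×10^-8)(2800)/(2.940e-04) = 0.2505 Ω
R_total = R_1 + R_2 + R_3 = 0.545 Ω

0.545 Ω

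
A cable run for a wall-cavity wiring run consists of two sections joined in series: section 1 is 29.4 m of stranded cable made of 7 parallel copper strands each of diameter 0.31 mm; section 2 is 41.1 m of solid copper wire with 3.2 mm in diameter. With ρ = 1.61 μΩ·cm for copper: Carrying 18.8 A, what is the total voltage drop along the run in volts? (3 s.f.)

18.4 V

ρ = 1.61 μΩ·cm = 1.61×10^-8 Ω·m
Section 1: A_strand = π(1.5500e-04)² = 7.548e-08 m²; R₁ = ρL/(N·A_s) = (1.61×10^-8)(29.4)/(7×7.548e-08) = 0.8959 Ω
Section 2: A = π(d/2)² = π(1.6000e-03 m)² = 8.042e-06 m²
R₂ = (1.61×10^-8)(41.1)/(8.042e-06) = 0.08228 Ω
R = R₁ + R₂ = 0.9782 Ω
V = IR = 18.8 × 0.9782 = 18.4 V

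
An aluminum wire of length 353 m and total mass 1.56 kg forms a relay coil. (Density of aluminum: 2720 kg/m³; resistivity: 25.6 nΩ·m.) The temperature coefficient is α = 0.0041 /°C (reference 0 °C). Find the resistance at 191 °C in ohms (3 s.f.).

9.92 Ω

ρ = 25.6 nΩ·m = 2.56×10^-8 Ω·m
A = m/(density·L) = 1.56/(2720×353) = 1.6247e-06 m²
R = ρL/A = (2.56×10^-8)(353)/(1.6247e-06) = 5.562 Ω
R(191 °C) = 5.562 × (1 + 0.0041×191) = 9.92 Ω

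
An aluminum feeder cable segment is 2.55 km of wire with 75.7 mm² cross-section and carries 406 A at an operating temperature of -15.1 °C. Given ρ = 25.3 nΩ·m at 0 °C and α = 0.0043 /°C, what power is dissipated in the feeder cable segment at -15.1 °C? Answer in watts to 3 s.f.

ρ = 25.3 nΩ·m = 2.53×10^-8 Ω·m
A = 75.7 mm² = 7.570e-05 m²
R₍0₎ = ρL/A = (2.53×10^-8)(2550)/(7.570e-05) = 0.8522 Ω
R₍-15.1₎ = R₍0₎(1 + αΔT) = 0.8522 × (1 + 0.0043×-15.1) = 0.7969 Ω
P = I²R = (406)² × 0.7969 = 1.31×10^5 W

1.31×10^5 W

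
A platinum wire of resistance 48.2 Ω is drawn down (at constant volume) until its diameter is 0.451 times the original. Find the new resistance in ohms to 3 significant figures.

1170 Ω

Volume constant ⇒ L' = L/r² with r = 0.451. R' = ρL'/A' = ρ(L/r²)/(πr²d₀²/4) = R/r⁴.
R' = 24.17 × 48.2 = 1170 Ω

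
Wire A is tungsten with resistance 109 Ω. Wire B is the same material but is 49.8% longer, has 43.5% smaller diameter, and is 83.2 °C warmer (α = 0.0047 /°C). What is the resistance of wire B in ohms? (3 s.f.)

R ∝ ρL/d² with ρ ∝ (1+αΔT), so R_B/R_A = (1 + 49.8/100) × (1 − 43.5/100)⁻² × (1 + 0.0047×83.2)
= 1.498 × 3.133 × 1.391 = 6.528
R_B = 6.528 × 109 = 712 Ω

712 Ω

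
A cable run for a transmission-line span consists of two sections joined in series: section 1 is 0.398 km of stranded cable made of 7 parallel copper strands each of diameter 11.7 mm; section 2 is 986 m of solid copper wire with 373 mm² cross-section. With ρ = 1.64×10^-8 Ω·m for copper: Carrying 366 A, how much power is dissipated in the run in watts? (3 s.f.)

Section 1: A_strand = π(5.8500e-03)² = 1.075e-04 m²; R₁ = ρL/(N·A_s) = (1.64×10^-8)(398)/(7×1.075e-04) = 0.008673 Ω
Section 2: A = 373 mm² = 3.730e-04 m²
R₂ = (1.64×10^-8)(986)/(3.730e-04) = 0.04335 Ω
R = R₁ + R₂ = 0.05203 Ω
P = I²R = (366)² × 0.05203 = 6970 W

6970 W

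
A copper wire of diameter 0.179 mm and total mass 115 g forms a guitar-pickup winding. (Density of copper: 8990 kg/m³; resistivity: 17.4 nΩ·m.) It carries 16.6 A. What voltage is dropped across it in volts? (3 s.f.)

ρ = 17.4 nΩ·m = 1.74×10^-8 Ω·m
A = π(d/2)² = π(8.9500e-05 m)² = 2.5165e-08 m²
L = m/(density·A) = 0.115/(8990×2.5165e-08) = 508.3 m
R = ρL/A = (1.74×10^-8)(508.3)/(2.5165e-08) = 351.5 Ω
V = IR = 16.6 × 351.5 = 5830 V

5830 V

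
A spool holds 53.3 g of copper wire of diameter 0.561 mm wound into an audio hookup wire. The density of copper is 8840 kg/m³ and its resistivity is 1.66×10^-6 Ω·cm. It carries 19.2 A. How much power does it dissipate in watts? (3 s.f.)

604 W

ρ = 1.66×10^-6 Ω·cm = 1.66×10^-8 Ω·m
A = π(d/2)² = π(2.8050e-04 m)² = 2.4718e-07 m²
L = m/(density·A) = 0.0533/(8840×2.4718e-07) = 24.39 m
R = ρL/A = (1.66×10^-8)(24.39)/(2.4718e-07) = 1.638 Ω
P = I²R = (19.2)² × 1.638 = 604 W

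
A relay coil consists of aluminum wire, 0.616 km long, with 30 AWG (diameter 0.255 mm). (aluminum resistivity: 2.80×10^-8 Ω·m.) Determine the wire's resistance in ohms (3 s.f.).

A = π(0.255/2 mm)² = π(1.2750e-04 m)² = 5.107e-08 m²
R = ρL/A = (2.80×10^-8)(616 m)/(5.107e-08 m²) = 338 Ω

338 Ω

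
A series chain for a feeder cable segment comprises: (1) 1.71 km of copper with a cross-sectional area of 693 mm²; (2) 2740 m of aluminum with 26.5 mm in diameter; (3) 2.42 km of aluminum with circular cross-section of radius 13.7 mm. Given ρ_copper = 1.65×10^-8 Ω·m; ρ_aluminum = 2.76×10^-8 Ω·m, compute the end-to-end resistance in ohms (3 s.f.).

Seg 1: A = 693 mm² = 6.930e-04 m²
R_1 = (1.65×10^-8)(1710)/(6.930e-04) = 0.04071 Ω
Seg 2: A = π(d/2)² = π(1.3250e-02 m)² = 5.515e-04 m²
R_2 = (2.76×10^-8)(2740)/(5.515e-04) = 0.1371 Ω
Seg 3: A = πr² = π(1.3700e-02 m)² = 5.896e-04 m²
R_3 = (2.76×10^-8)(2420)/(5.896e-04) = 0.1133 Ω
R_total = R_1 + R_2 + R_3 = 0.291 Ω

0.291 Ω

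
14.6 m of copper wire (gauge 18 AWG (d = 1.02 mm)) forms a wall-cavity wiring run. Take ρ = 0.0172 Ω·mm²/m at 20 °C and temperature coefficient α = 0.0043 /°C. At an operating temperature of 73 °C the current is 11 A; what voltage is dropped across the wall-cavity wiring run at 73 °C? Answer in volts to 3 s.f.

4.15 V

ρ = 0.0172 Ω·mm²/m = 1.72×10^-8 Ω·m
A = π(1.02/2 mm)² = π(5.1000e-04 m)² = 8.171e-07 m²
R₍20₎ = ρL/A = (1.72×10^-8)(14.6)/(8.171e-07) = 0.3073 Ω
R₍73₎ = R₍20₎(1 + αΔT) = 0.3073 × (1 + 0.0043×53) = 0.3774 Ω
V = IR = 11 × 0.3774 = 4.15 V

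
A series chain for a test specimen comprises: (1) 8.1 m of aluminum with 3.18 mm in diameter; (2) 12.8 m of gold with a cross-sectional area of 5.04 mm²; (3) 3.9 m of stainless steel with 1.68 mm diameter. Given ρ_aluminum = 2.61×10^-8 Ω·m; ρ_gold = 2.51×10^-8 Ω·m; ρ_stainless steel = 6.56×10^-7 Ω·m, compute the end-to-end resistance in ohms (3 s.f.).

1.24 Ω

Seg 1: A = π(d/2)² = π(1.5900e-03 m)² = 7.942e-06 m²
R_1 = (2.61×10^-8)(8.1)/(7.942e-06) = 0.02662 Ω
Seg 2: A = 5.04 mm² = 5.040e-06 m²
R_2 = (2.51×10^-8)(12.8)/(5.040e-06) = 0.06375 Ω
Seg 3: A = π(d/2)² = π(8.4000e-04 m)² = 2.217e-06 m²
R_3 = (6.56×10^-7)(3.9)/(2.217e-06) = 1.154 Ω
R_total = R_1 + R_2 + R_3 = 1.24 Ω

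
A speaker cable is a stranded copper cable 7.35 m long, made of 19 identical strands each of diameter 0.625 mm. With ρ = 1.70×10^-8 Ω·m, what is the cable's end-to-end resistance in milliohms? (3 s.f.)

A_strand = π(3.1250e-04 m)² = 3.068e-07 m²
R_strand = ρL/A = (1.70×10^-8)(7.35)/(3.068e-07) = 0.4073 Ω
R_total = R_strand/N = 0.4073/19 = 21.4 mΩ

21.4 mΩ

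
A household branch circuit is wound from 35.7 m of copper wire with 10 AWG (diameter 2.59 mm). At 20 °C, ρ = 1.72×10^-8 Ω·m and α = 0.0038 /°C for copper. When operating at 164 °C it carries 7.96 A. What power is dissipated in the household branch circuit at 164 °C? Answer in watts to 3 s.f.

A = π(2.59/2 mm)² = π(1.2950e-03 m)² = 5.269e-06 m²
R₍20₎ = ρL/A = (1.72×10^-8)(35.7)/(5.269e-06) = 0.1165 Ω
R₍164₎ = R₍20₎(1 + αΔT) = 0.1165 × (1 + 0.0038×144) = 0.1803 Ω
P = I²R = (7.96)² × 0.1803 = 11.4 W

11.4 W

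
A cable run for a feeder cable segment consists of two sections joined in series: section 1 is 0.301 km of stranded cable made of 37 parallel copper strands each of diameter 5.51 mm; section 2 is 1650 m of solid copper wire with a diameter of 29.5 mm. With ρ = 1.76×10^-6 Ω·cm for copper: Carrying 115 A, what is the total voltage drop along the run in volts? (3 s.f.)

ρ = 1.76×10^-6 Ω·cm = 1.76×10^-8 Ω·m
Section 1: A_strand = π(2.7550e-03)² = 2.384e-05 m²; R₁ = ρL/(N·A_s) = (1.76×10^-8)(301)/(37×2.384e-05) = 0.006005 Ω
Section 2: A = π(d/2)² = π(1.4750e-02 m)² = 6.835e-04 m²
R₂ = (1.76×10^-8)(1650)/(6.835e-04) = 0.04249 Ω
R = R₁ + R₂ = 0.04849 Ω
V = IR = 115 × 0.04849 = 5.58 V

5.58 V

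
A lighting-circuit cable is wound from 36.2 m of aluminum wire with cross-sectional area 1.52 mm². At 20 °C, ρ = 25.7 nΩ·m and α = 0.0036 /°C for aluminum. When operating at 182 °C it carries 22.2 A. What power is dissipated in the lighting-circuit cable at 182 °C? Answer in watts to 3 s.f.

ρ = 25.7 nΩ·m = 2.57×10^-8 Ω·m
A = 1.52 mm² = 1.520e-06 m²
R₍20₎ = ρL/A = (2.57×10^-8)(36.2)/(1.520e-06) = 0.6121 Ω
R₍182₎ = R₍20₎(1 + αΔT) = 0.6121 × (1 + 0.0036×162) = 0.969 Ω
P = I²R = (22.2)² × 0.969 = 478 W

478 W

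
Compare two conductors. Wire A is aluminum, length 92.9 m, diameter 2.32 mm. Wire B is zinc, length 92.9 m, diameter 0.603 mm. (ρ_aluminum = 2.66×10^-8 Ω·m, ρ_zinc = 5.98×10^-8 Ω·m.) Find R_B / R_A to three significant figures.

R ∝ ρL/d², so R_B/R_A = (ρ_B/ρ_A) × (d_A/d_B)²
= (5.98×10^-8/2.66×10^-8) × (2.32/0.603)² = 33.3

33.3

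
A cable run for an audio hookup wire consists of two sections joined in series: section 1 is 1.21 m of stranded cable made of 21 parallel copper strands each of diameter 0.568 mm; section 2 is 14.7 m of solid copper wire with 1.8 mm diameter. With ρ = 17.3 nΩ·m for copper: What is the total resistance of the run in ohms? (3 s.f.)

0.104 Ω

ρ = 17.3 nΩ·m = 1.73×10^-8 Ω·m
Section 1: A_strand = π(2.8400e-04)² = 2.534e-07 m²; R₁ = ρL/(N·A_s) = (1.73×10^-8)(1.21)/(21×2.534e-07) = 0.003934 Ω
Section 2: A = π(d/2)² = π(9.0000e-04 m)² = 2.545e-06 m²
R₂ = (1.73×10^-8)(14.7)/(2.545e-06) = 0.09994 Ω
R = R₁ + R₂ = 0.104 Ω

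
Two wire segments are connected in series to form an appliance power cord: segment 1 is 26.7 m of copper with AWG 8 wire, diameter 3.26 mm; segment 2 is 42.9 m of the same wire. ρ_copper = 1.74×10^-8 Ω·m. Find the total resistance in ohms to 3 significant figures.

Segment 1: A = π(3.26/2 mm)² = π(1.6300e-03 m)² = 8.347e-06 m²
R₁ = ρL/A = (1.74×10^-8)(26.7)/(8.347e-06) = 0.05566 Ω
Segment 2: A = π(3.26/2 mm)² = π(1.6300e-03 m)² = 8.347e-06 m²
R₂ = (1.74×10^-8)(42.9)/(8.347e-06) = 0.08943 Ω
R = R₁ + R₂ = 0.145 Ω

0.145 Ω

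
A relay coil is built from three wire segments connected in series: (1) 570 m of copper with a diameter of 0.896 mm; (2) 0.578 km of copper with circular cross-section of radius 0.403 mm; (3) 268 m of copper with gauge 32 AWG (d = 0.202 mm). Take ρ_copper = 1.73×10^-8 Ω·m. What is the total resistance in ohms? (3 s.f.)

180 Ω

Seg 1: A = π(d/2)² = π(4.4800e-04 m)² = 6.305e-07 m²
R_1 = (1.73×10^-8)(570)/(6.305e-07) = 15.64 Ω
Seg 2: A = πr² = π(4.0300e-04 m)² = 5.102e-07 m²
R_2 = (1.73×10^-8)(578)/(5.102e-07) = 19.6 Ω
Seg 3: A = π(0.202/2 mm)² = π(1.0100e-04 m)² = 3.205e-08 m²
R_3 = (1.73×10^-8)(268)/(3.205e-08) = 144.7 Ω
R_total = R_1 + R_2 + R_3 = 180 Ω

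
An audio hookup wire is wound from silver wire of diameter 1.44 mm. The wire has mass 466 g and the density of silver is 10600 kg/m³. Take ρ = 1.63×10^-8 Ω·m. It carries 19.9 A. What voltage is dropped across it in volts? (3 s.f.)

A = π(d/2)² = π(7.2000e-04 m)² = 1.6286e-06 m²
L = m/(density·A) = 0.466/(10600×1.6286e-06) = 26.99 m
R = ρL/A = (1.63×10^-8)(26.99)/(1.6286e-06) = 0.2702 Ω
V = IR = 19.9 × 0.2702 = 5.38 V

5.38 V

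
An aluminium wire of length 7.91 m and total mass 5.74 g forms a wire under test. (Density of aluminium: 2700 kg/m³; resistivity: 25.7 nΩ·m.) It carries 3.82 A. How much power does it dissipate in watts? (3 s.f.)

ρ = 25.7 nΩ·m = 2.57×10^-8 Ω·m
A = m/(density·L) = 0.00574/(2700×7.91) = 2.6876e-07 m²
R = ρL/A = (2.57×10^-8)(7.91)/(2.6876e-07) = 0.7564 Ω
P = I²R = (3.82)² × 0.7564 = 11.0 W

11.0 W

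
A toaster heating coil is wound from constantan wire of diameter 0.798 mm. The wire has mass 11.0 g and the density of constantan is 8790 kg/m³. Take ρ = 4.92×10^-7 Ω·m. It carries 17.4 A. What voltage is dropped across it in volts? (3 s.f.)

A = π(d/2)² = π(3.9900e-04 m)² = 5.0014e-07 m²
L = m/(density·A) = 0.011/(8790×5.0014e-07) = 2.502 m
R = ρL/A = (4.92×10^-7)(2.502)/(5.0014e-07) = 2.461 Ω
V = IR = 17.4 × 2.461 = 42.8 V

42.8 V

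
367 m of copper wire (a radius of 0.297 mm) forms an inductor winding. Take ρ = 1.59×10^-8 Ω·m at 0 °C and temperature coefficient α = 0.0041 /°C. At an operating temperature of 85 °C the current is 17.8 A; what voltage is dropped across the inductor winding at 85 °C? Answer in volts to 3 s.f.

A = πr² = π(2.9700e-04 m)² = 2.771e-07 m²
R₍0₎ = ρL/A = (1.59×10^-8)(367)/(2.771e-07) = 21.06 Ω
R₍85₎ = R₍0₎(1 + αΔT) = 21.06 × (1 + 0.0041×85) = 28.4 Ω
V = IR = 17.8 × 28.4 = 505 V

505 V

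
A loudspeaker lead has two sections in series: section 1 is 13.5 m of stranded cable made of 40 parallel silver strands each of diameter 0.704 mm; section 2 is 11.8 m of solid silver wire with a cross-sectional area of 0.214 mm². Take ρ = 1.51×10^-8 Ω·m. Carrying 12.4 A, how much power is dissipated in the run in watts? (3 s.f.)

130 W

Section 1: A_strand = π(3.5200e-04)² = 3.893e-07 m²; R₁ = ρL/(N·A_s) = (1.51×10^-8)(13.5)/(40×3.893e-07) = 0.01309 Ω
Section 2: A = 0.214 mm² = 2.140e-07 m²
R₂ = (1.51×10^-8)(11.8)/(2.140e-07) = 0.8326 Ω
R = R₁ + R₂ = 0.8457 Ω
P = I²R = (12.4)² × 0.8457 = 130 W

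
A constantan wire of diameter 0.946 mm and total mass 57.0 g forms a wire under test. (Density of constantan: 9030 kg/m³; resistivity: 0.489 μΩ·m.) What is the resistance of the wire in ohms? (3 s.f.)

6.25 Ω

ρ = 0.489 μΩ·m = 4.89×10^-7 Ω·m
A = π(d/2)² = π(4.7300e-04 m)² = 7.0287e-07 m²
L = m/(density·A) = 0.057/(9030×7.0287e-07) = 8.981 m
R = ρL/A = (4.89×10^-7)(8.981)/(7.0287e-07) = 6.25 Ω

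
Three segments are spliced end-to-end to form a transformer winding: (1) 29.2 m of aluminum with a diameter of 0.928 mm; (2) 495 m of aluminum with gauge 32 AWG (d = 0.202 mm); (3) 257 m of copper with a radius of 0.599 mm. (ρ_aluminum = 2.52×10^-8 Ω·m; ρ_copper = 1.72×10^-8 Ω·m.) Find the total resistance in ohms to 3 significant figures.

Seg 1: A = π(d/2)² = π(4.6400e-04 m)² = 6.764e-07 m²
R_1 = (2.52×10^-8)(29.2)/(6.764e-07) = 1.088 Ω
Seg 2: A = π(0.202/2 mm)² = π(1.0100e-04 m)² = 3.205e-08 m²
R_2 = (2.52×10^-8)(495)/(3.205e-08) = 389.2 Ω
Seg 3: A = πr² = π(5.9900e-04 m)² = 1.127e-06 m²
R_3 = (1.72×10^-8)(257)/(1.127e-06) = 3.922 Ω
R_total = R_1 + R_2 + R_3 = 394 Ω

394 Ω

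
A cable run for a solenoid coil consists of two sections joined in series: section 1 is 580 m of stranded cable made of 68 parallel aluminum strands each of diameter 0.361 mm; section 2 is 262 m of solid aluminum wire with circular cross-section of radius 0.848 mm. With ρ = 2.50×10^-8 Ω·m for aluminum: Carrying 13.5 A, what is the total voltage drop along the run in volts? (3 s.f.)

Section 1: A_strand = π(1.8050e-04)² = 1.024e-07 m²; R₁ = ρL/(N·A_s) = (2.50×10^-8)(580)/(68×1.024e-07) = 2.083 Ω
Section 2: A = πr² = π(8.4800e-04 m)² = 2.259e-06 m²
R₂ = (2.50×10^-8)(262)/(2.259e-06) = 2.899 Ω
R = R₁ + R₂ = 4.983 Ω
V = IR = 13.5 × 4.983 = 67.3 V

67.3 V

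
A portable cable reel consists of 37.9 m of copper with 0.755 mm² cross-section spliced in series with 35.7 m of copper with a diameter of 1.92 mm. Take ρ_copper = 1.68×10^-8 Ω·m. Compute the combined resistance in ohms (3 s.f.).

1.05 Ω

Segment 1: A = 0.755 mm² = 7.550e-07 m²
R₁ = ρL/A = (1.68×10^-8)(37.9)/(7.550e-07) = 0.8433 Ω
Segment 2: A = π(d/2)² = π(9.6000e-04 m)² = 2.895e-06 m²
R₂ = (1.68×10^-8)(35.7)/(2.895e-06) = 0.2072 Ω
R = R₁ + R₂ = 1.05 Ω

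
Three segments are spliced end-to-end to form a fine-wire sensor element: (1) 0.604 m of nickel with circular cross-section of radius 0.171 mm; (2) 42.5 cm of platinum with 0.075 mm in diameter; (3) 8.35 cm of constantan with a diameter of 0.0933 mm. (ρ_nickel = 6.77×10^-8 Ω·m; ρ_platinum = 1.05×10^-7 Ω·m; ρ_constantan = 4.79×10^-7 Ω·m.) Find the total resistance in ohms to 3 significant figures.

Seg 1: A = πr² = π(1.7100e-04 m)² = 9.186e-08 m²
R_1 = (6.77×10^-8)(0.604)/(9.186e-08) = 0.4451 Ω
Seg 2: A = π(d/2)² = π(3.7500e-05 m)² = 4.418e-09 m²
R_2 = (1.05×10^-7)(0.425)/(4.418e-09) = 10.1 Ω
Seg 3: A = π(d/2)² = π(4.6650e-05 m)² = 6.837e-09 m²
R_3 = (4.79×10^-7)(0.0835)/(6.837e-09) = 5.85 Ω
R_total = R_1 + R_2 + R_3 = 16.4 Ω

16.4 Ω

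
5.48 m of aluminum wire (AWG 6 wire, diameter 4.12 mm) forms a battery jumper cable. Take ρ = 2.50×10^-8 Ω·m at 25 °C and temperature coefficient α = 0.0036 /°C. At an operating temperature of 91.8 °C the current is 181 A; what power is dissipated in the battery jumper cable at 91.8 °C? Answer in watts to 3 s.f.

418 W

A = π(4.12/2 mm)² = π(2.0600e-03 m)² = 1.333e-05 m²
R₍25₎ = ρL/A = (2.50×10^-8)(5.48)/(1.333e-05) = 0.01028 Ω
R₍91.8₎ = R₍25₎(1 + αΔT) = 0.01028 × (1 + 0.0036×66.8) = 0.01275 Ω
P = I²R = (181)² × 0.01275 = 418 W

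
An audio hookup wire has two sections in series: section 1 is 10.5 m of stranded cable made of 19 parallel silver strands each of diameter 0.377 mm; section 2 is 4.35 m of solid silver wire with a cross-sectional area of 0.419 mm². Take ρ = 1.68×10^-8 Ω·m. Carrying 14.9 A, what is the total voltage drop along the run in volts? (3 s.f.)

Section 1: A_strand = π(1.8850e-04)² = 1.116e-07 m²; R₁ = ρL/(N·A_s) = (1.68×10^-8)(10.5)/(19×1.116e-07) = 0.08317 Ω
Section 2: A = 0.419 mm² = 4.190e-07 m²
R₂ = (1.68×10^-8)(4.35)/(4.190e-07) = 0.1744 Ω
R = R₁ + R₂ = 0.2576 Ω
V = IR = 14.9 × 0.2576 = 3.84 V

3.84 V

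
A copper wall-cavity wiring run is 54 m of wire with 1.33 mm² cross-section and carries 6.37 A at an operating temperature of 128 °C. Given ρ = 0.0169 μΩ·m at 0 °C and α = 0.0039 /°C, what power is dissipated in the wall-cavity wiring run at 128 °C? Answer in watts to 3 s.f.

41.7 W

ρ = 0.0169 μΩ·m = 1.69×10^-8 Ω·m
A = 1.33 mm² = 1.330e-06 m²
R₍0₎ = ρL/A = (1.69×10^-8)(54)/(1.330e-06) = 0.6862 Ω
R₍128₎ = R₍0₎(1 + αΔT) = 0.6862 × (1 + 0.0039×128) = 1.029 Ω
P = I²R = (6.37)² × 1.029 = 41.7 W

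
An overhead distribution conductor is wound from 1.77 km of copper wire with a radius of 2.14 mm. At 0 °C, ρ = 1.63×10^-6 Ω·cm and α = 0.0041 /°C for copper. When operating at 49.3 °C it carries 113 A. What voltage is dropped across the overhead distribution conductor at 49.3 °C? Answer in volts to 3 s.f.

272 V

ρ = 1.63×10^-6 Ω·cm = 1.63×10^-8 Ω·m
A = πr² = π(2.1400e-03 m)² = 1.439e-05 m²
R₍0₎ = ρL/A = (1.63×10^-8)(1770)/(1.439e-05) = 2.005 Ω
R₍49.3₎ = R₍0₎(1 + αΔT) = 2.005 × (1 + 0.0041×49.3) = 2.411 Ω
V = IR = 113 × 2.411 = 272 V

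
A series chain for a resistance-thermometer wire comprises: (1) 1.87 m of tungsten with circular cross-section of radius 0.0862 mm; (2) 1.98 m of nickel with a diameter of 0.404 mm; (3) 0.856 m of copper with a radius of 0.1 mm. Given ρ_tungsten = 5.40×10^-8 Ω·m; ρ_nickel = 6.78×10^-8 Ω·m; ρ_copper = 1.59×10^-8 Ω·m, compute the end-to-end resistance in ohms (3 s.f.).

Seg 1: A = πr² = π(8.6200e-05 m)² = 2.334e-08 m²
R_1 = (5.40×10^-8)(1.87)/(2.334e-08) = 4.326 Ω
Seg 2: A = π(d/2)² = π(2.0200e-04 m)² = 1.282e-07 m²
R_2 = (6.78×10^-8)(1.98)/(1.282e-07) = 1.047 Ω
Seg 3: A = πr² = π(1.0000e-04 m)² = 3.142e-08 m²
R_3 = (1.59×10^-8)(0.856)/(3.142e-08) = 0.4332 Ω
R_total = R_1 + R_2 + R_3 = 5.81 Ω

5.81 Ω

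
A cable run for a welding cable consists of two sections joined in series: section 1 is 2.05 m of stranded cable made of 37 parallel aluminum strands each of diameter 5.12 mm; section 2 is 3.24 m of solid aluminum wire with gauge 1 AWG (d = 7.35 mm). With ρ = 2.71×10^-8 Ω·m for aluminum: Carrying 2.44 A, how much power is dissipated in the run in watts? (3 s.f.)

Section 1: A_strand = π(2.5600e-03)² = 2.059e-05 m²; R₁ = ρL/(N·A_s) = (2.71×10^-8)(2.05)/(37×2.059e-05) = 7.293×10^-5 Ω
Section 2: A = π(7.35/2 mm)² = π(3.6750e-03 m)² = 4.243e-05 m²
R₂ = (2.71×10^-8)(3.24)/(4.243e-05) = 0.002069 Ω
R = R₁ + R₂ = 0.002142 Ω
P = I²R = (2.44)² × 0.002142 = 0.0128 W

0.0128 W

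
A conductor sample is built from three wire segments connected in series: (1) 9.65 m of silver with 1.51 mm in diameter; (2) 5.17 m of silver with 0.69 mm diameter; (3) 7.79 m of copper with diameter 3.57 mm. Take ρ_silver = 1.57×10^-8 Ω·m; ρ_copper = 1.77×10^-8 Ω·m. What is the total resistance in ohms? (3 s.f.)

0.315 Ω

Seg 1: A = π(d/2)² = π(7.5500e-04 m)² = 1.791e-06 m²
R_1 = (1.57×10^-8)(9.65)/(1.791e-06) = 0.0846 Ω
Seg 2: A = π(d/2)² = π(3.4500e-04 m)² = 3.739e-07 m²
R_2 = (1.57×10^-8)(5.17)/(3.739e-07) = 0.2171 Ω
Seg 3: A = π(d/2)² = π(1.7850e-03 m)² = 1.001e-05 m²
R_3 = (1.77×10^-8)(7.79)/(1.001e-05) = 0.01377 Ω
R_total = R_1 + R_2 + R_3 = 0.315 Ω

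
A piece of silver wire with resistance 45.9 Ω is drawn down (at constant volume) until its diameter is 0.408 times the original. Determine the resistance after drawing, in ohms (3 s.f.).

Volume constant ⇒ L' = L/r² with r = 0.408. R' = ρL'/A' = ρ(L/r²)/(πr²d₀²/4) = R/r⁴.
R' = 36.09 × 45.9 = 1660 Ω

1660 Ω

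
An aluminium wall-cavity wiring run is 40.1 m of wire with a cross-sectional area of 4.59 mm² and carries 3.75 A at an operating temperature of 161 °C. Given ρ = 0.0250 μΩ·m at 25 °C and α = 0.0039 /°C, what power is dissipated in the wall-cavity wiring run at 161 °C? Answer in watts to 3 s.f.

4.70 W

ρ = 0.0250 μΩ·m = 2.50×10^-8 Ω·m
A = 4.59 mm² = 4.590e-06 m²
R₍25₎ = ρL/A = (2.50×10^-8)(40.1)/(4.590e-06) = 0.2184 Ω
R₍161₎ = R₍25₎(1 + αΔT) = 0.2184 × (1 + 0.0039×136) = 0.3343 Ω
P = I²R = (3.75)² × 0.3343 = 4.70 W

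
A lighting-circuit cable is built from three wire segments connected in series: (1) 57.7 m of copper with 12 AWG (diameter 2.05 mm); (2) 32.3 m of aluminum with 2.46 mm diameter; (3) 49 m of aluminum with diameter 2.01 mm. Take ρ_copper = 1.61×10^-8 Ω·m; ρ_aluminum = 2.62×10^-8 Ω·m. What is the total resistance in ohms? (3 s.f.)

0.864 Ω

Seg 1: A = π(2.05/2 mm)² = π(1.0250e-03 m)² = 3.301e-06 m²
R_1 = (1.61×10^-8)(57.7)/(3.301e-06) = 0.2815 Ω
Seg 2: A = π(d/2)² = π(1.2300e-03 m)² = 4.753e-06 m²
R_2 = (2.62×10^-8)(32.3)/(4.753e-06) = 0.1781 Ω
Seg 3: A = π(d/2)² = π(1.0050e-03 m)² = 3.173e-06 m²
R_3 = (2.62×10^-8)(49)/(3.173e-06) = 0.4046 Ω
R_total = R_1 + R_2 + R_3 = 0.864 Ω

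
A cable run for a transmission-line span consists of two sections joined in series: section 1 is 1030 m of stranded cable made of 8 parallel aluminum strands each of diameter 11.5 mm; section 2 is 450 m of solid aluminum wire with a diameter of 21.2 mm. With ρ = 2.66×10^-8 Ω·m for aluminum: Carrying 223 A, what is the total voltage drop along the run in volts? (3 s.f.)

14.9 V

Section 1: A_strand = π(5.7500e-03)² = 1.039e-04 m²; R₁ = ρL/(N·A_s) = (2.66×10^-8)(1030)/(8×1.039e-04) = 0.03297 Ω
Section 2: A = π(d/2)² = π(1.0600e-02 m)² = 3.530e-04 m²
R₂ = (2.66×10^-8)(450)/(3.530e-04) = 0.03391 Ω
R = R₁ + R₂ = 0.06688 Ω
V = IR = 223 × 0.06688 = 14.9 V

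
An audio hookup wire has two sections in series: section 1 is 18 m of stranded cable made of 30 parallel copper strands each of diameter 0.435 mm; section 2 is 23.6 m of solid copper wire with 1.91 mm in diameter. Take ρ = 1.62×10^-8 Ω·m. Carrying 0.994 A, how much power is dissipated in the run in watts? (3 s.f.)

0.196 W

Section 1: A_strand = π(2.1750e-04)² = 1.486e-07 m²; R₁ = ρL/(N·A_s) = (1.62×10^-8)(18)/(30×1.486e-07) = 0.0654 Ω
Section 2: A = π(d/2)² = π(9.5500e-04 m)² = 2.865e-06 m²
R₂ = (1.62×10^-8)(23.6)/(2.865e-06) = 0.1334 Ω
R = R₁ + R₂ = 0.1988 Ω
P = I²R = (0.994)² × 0.1988 = 0.196 W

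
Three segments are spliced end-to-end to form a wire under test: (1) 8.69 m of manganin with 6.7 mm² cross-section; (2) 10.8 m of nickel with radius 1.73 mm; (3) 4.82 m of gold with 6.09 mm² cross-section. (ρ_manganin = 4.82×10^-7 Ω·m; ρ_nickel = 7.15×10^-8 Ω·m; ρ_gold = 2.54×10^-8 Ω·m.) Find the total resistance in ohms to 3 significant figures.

Seg 1: A = 6.7 mm² = 6.700e-06 m²
R_1 = (4.82×10^-7)(8.69)/(6.700e-06) = 0.6252 Ω
Seg 2: A = πr² = π(1.7300e-03 m)² = 9.402e-06 m²
R_2 = (7.15×10^-8)(10.8)/(9.402e-06) = 0.08213 Ω
Seg 3: A = 6.09 mm² = 6.090e-06 m²
R_3 = (2.54×10^-8)(4.82)/(6.090e-06) = 0.0201 Ω
R_total = R_1 + R_2 + R_3 = 0.727 Ω

0.727 Ω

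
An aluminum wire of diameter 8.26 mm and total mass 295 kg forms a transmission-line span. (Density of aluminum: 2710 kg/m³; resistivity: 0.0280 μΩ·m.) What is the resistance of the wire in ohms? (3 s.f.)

ρ = 0.0280 μΩ·m = 2.80×10^-8 Ω·m
A = π(d/2)² = π(4.1300e-03 m)² = 5.3586e-05 m²
L = m/(density·A) = 295/(2710×5.3586e-05) = 2031 m
R = ρL/A = (2.80×10^-8)(2031)/(5.3586e-05) = 1.06 Ω

1.06 Ω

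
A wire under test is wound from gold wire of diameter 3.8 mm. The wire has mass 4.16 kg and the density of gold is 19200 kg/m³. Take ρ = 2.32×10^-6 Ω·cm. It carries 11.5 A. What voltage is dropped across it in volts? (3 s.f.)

0.449 V

ρ = 2.32×10^-6 Ω·cm = 2.32×10^-8 Ω·m
A = π(d/2)² = π(1.9000e-03 m)² = 1.1341e-05 m²
L = m/(density·A) = 4.16/(19200×1.1341e-05) = 19.1 m
R = ρL/A = (2.32×10^-8)(19.1)/(1.1341e-05) = 0.03908 Ω
V = IR = 11.5 × 0.03908 = 0.449 V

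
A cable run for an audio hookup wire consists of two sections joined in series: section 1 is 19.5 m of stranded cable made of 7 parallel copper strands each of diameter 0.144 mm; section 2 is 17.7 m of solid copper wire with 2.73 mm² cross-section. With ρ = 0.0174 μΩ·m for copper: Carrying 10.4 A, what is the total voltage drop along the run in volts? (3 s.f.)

32.1 V

ρ = 0.0174 μΩ·m = 1.74×10^-8 Ω·m
Section 1: A_strand = π(7.2000e-05)² = 1.629e-08 m²; R₁ = ρL/(N·A_s) = (1.74×10^-8)(19.5)/(7×1.629e-08) = 2.976 Ω
Section 2: A = 2.73 mm² = 2.730e-06 m²
R₂ = (1.74×10^-8)(17.7)/(2.730e-06) = 0.1128 Ω
R = R₁ + R₂ = 3.089 Ω
V = IR = 10.4 × 3.089 = 32.1 V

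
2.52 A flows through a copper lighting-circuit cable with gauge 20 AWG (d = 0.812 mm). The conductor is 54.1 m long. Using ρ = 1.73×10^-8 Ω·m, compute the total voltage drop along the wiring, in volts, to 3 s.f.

4.55 V

A = π(0.812/2 mm)² = π(4.0600e-04 m)² = 5.178e-07 m²
R = ρL/A = (1.73×10^-8)(54.1)/(5.178e-07) = 1.807 Ω
V = IR = 2.52 × 1.807 = 4.55 V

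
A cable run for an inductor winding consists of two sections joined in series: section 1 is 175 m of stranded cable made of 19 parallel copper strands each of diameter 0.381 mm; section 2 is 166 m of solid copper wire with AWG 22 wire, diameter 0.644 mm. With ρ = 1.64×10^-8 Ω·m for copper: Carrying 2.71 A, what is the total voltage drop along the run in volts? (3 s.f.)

Section 1: A_strand = π(1.9050e-04)² = 1.140e-07 m²; R₁ = ρL/(N·A_s) = (1.64×10^-8)(175)/(19×1.140e-07) = 1.325 Ω
Section 2: A = π(0.644/2 mm)² = π(3.2200e-04 m)² = 3.257e-07 m²
R₂ = (1.64×10^-8)(166)/(3.257e-07) = 8.358 Ω
R = R₁ + R₂ = 9.683 Ω
V = IR = 2.71 × 9.683 = 26.2 V

26.2 V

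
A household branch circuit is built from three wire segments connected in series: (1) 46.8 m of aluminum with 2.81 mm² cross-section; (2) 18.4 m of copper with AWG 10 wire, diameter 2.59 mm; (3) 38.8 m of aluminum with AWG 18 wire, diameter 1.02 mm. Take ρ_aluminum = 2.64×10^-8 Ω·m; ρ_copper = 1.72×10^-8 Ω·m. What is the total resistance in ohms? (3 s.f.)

1.75 Ω

Seg 1: A = 2.81 mm² = 2.810e-06 m²
R_1 = (2.64×10^-8)(46.8)/(2.810e-06) = 0.4397 Ω
Seg 2: A = π(2.59/2 mm)² = π(1.2950e-03 m)² = 5.269e-06 m²
R_2 = (1.72×10^-8)(18.4)/(5.269e-06) = 0.06007 Ω
Seg 3: A = π(1.02/2 mm)² = π(5.1000e-04 m)² = 8.171e-07 m²
R_3 = (2.64×10^-8)(38.8)/(8.171e-07) = 1.254 Ω
R_total = R_1 + R_2 + R_3 = 1.75 Ω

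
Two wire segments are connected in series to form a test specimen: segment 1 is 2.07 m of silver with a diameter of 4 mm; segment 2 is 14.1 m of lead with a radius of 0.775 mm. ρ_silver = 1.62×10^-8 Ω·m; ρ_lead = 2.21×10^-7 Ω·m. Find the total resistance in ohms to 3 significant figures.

Segment 1: A = π(d/2)² = π(2.0000e-03 m)² = 1.257e-05 m²
R₁ = ρL/A = (1.62×10^-8)(2.07)/(1.257e-05) = 0.002669 Ω
Segment 2: A = πr² = π(7.7500e-04 m)² = 1.887e-06 m²
R₂ = (2.21×10^-7)(14.1)/(1.887e-06) = 1.651 Ω
R = R₁ + R₂ = 1.65 Ω

1.65 Ω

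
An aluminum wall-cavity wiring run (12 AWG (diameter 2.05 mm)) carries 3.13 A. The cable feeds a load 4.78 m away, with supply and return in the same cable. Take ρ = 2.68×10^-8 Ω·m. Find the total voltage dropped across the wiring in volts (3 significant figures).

A = π(2.05/2 mm)² = π(1.0250e-03 m)² = 3.301e-06 m²
Total conductor length (both ways) L = 2 × 4.78 = 9.56 m
R = ρL/A = (2.68×10^-8)(9.56)/(3.301e-06) = 0.07762 Ω
V = IR = 3.13 × 0.07762 = 0.243 V

0.243 V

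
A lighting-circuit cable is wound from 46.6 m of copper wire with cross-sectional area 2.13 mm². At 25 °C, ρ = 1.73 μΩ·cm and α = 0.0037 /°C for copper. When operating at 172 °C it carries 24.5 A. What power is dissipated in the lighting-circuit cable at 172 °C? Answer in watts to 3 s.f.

351 W

ρ = 1.73 μΩ·cm = 1.73×10^-8 Ω·m
A = 2.13 mm² = 2.130e-06 m²
R₍25₎ = ρL/A = (1.73×10^-8)(46.6)/(2.130e-06) = 0.3785 Ω
R₍172₎ = R₍25₎(1 + αΔT) = 0.3785 × (1 + 0.0037×147) = 0.5843 Ω
P = I²R = (24.5)² × 0.5843 = 351 W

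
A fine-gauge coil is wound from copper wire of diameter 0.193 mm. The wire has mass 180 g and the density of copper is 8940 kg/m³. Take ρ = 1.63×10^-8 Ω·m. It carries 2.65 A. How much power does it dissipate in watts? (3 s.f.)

2690 W

A = π(d/2)² = π(9.6500e-05 m)² = 2.9255e-08 m²
L = m/(density·A) = 0.18/(8940×2.9255e-08) = 688.2 m
R = ρL/A = (1.63×10^-8)(688.2)/(2.9255e-08) = 383.5 Ω
P = I²R = (2.65)² × 383.5 = 2690 W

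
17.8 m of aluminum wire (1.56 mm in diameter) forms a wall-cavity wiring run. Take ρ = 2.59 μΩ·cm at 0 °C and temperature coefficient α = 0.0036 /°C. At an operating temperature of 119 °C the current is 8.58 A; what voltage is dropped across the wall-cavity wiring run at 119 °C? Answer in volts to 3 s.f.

ρ = 2.59 μΩ·cm = 2.59×10^-8 Ω·m
A = π(d/2)² = π(7.8000e-04 m)² = 1.911e-06 m²
R₍0₎ = ρL/A = (2.59×10^-8)(17.8)/(1.911e-06) = 0.2412 Ω
R₍119₎ = R₍0₎(1 + αΔT) = 0.2412 × (1 + 0.0036×119) = 0.3445 Ω
V = IR = 8.58 × 0.3445 = 2.96 V

2.96 V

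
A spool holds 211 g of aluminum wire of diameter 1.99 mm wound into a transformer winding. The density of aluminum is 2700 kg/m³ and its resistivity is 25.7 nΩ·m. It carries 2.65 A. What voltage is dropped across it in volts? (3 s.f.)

0.550 V

ρ = 25.7 nΩ·m = 2.57×10^-8 Ω·m
A = π(d/2)² = π(9.9500e-04 m)² = 3.1103e-06 m²
L = m/(density·A) = 0.211/(2700×3.1103e-06) = 25.13 m
R = ρL/A = (2.57×10^-8)(25.13)/(3.1103e-06) = 0.2076 Ω
V = IR = 2.65 × 0.2076 = 0.550 V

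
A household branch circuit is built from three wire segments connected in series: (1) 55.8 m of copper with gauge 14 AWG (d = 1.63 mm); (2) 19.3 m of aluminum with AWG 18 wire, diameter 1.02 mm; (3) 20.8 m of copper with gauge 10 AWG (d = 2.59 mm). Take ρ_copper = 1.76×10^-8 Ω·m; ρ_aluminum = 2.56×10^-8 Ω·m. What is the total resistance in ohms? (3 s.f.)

Seg 1: A = π(1.63/2 mm)² = π(8.1500e-04 m)² = 2.087e-06 m²
R_1 = (1.76×10^-8)(55.8)/(2.087e-06) = 0.4706 Ω
Seg 2: A = π(1.02/2 mm)² = π(5.1000e-04 m)² = 8.171e-07 m²
R_2 = (2.56×10^-8)(19.3)/(8.171e-07) = 0.6047 Ω
Seg 3: A = π(2.59/2 mm)² = π(1.2950e-03 m)² = 5.269e-06 m²
R_3 = (1.76×10^-8)(20.8)/(5.269e-06) = 0.06948 Ω
R_total = R_1 + R_2 + R_3 = 1.14 Ω

1.14 Ω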